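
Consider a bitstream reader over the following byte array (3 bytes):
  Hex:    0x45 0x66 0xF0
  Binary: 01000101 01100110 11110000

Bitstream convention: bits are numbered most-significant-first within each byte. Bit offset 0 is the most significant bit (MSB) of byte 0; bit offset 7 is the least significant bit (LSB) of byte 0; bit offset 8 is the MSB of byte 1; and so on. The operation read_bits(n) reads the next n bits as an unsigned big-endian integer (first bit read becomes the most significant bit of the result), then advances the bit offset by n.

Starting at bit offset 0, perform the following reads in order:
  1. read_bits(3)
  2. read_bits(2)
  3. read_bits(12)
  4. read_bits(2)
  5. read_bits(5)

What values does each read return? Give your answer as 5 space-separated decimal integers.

Read 1: bits[0:3] width=3 -> value=2 (bin 010); offset now 3 = byte 0 bit 3; 21 bits remain
Read 2: bits[3:5] width=2 -> value=0 (bin 00); offset now 5 = byte 0 bit 5; 19 bits remain
Read 3: bits[5:17] width=12 -> value=2765 (bin 101011001101); offset now 17 = byte 2 bit 1; 7 bits remain
Read 4: bits[17:19] width=2 -> value=3 (bin 11); offset now 19 = byte 2 bit 3; 5 bits remain
Read 5: bits[19:24] width=5 -> value=16 (bin 10000); offset now 24 = byte 3 bit 0; 0 bits remain

Answer: 2 0 2765 3 16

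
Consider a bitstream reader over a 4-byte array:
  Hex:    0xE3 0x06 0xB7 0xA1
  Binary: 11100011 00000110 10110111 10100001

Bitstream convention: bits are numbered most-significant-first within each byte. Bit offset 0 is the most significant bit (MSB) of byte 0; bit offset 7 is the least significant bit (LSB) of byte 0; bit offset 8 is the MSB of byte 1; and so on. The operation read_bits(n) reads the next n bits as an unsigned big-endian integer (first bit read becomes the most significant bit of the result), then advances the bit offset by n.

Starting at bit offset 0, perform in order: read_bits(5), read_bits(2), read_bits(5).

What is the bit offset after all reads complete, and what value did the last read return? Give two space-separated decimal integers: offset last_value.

Read 1: bits[0:5] width=5 -> value=28 (bin 11100); offset now 5 = byte 0 bit 5; 27 bits remain
Read 2: bits[5:7] width=2 -> value=1 (bin 01); offset now 7 = byte 0 bit 7; 25 bits remain
Read 3: bits[7:12] width=5 -> value=16 (bin 10000); offset now 12 = byte 1 bit 4; 20 bits remain

Answer: 12 16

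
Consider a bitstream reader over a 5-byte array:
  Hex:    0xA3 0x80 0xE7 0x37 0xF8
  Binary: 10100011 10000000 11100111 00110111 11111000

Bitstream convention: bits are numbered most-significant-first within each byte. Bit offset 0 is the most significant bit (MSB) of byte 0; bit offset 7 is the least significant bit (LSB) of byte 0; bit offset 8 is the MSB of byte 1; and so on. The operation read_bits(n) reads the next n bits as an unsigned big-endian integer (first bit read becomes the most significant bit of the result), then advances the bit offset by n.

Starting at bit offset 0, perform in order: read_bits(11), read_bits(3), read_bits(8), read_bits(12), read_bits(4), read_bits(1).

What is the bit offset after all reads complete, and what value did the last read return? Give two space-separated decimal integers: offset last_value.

Read 1: bits[0:11] width=11 -> value=1308 (bin 10100011100); offset now 11 = byte 1 bit 3; 29 bits remain
Read 2: bits[11:14] width=3 -> value=0 (bin 000); offset now 14 = byte 1 bit 6; 26 bits remain
Read 3: bits[14:22] width=8 -> value=57 (bin 00111001); offset now 22 = byte 2 bit 6; 18 bits remain
Read 4: bits[22:34] width=12 -> value=3295 (bin 110011011111); offset now 34 = byte 4 bit 2; 6 bits remain
Read 5: bits[34:38] width=4 -> value=14 (bin 1110); offset now 38 = byte 4 bit 6; 2 bits remain
Read 6: bits[38:39] width=1 -> value=0 (bin 0); offset now 39 = byte 4 bit 7; 1 bits remain

Answer: 39 0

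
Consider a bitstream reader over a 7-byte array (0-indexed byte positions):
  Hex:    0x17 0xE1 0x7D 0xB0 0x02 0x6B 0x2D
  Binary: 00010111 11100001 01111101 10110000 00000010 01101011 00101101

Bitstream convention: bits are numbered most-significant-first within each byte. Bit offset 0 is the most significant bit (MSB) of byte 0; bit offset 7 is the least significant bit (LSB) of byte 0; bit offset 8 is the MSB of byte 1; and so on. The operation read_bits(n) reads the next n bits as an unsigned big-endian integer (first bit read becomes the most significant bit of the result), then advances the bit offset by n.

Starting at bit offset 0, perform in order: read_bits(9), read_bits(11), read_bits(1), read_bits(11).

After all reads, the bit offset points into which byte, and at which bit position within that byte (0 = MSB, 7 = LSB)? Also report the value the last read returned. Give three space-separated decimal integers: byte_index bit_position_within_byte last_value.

Answer: 4 0 1456

Derivation:
Read 1: bits[0:9] width=9 -> value=47 (bin 000101111); offset now 9 = byte 1 bit 1; 47 bits remain
Read 2: bits[9:20] width=11 -> value=1559 (bin 11000010111); offset now 20 = byte 2 bit 4; 36 bits remain
Read 3: bits[20:21] width=1 -> value=1 (bin 1); offset now 21 = byte 2 bit 5; 35 bits remain
Read 4: bits[21:32] width=11 -> value=1456 (bin 10110110000); offset now 32 = byte 4 bit 0; 24 bits remain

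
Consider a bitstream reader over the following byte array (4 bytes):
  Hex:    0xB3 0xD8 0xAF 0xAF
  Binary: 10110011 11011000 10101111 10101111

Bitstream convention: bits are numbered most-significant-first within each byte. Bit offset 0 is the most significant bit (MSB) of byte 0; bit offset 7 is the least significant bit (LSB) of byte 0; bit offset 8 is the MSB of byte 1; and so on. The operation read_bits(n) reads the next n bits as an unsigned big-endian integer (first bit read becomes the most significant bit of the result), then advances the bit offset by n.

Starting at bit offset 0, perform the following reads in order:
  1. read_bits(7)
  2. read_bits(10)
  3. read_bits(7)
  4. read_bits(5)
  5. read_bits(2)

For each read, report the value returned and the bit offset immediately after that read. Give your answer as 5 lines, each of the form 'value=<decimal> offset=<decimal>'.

Read 1: bits[0:7] width=7 -> value=89 (bin 1011001); offset now 7 = byte 0 bit 7; 25 bits remain
Read 2: bits[7:17] width=10 -> value=945 (bin 1110110001); offset now 17 = byte 2 bit 1; 15 bits remain
Read 3: bits[17:24] width=7 -> value=47 (bin 0101111); offset now 24 = byte 3 bit 0; 8 bits remain
Read 4: bits[24:29] width=5 -> value=21 (bin 10101); offset now 29 = byte 3 bit 5; 3 bits remain
Read 5: bits[29:31] width=2 -> value=3 (bin 11); offset now 31 = byte 3 bit 7; 1 bits remain

Answer: value=89 offset=7
value=945 offset=17
value=47 offset=24
value=21 offset=29
value=3 offset=31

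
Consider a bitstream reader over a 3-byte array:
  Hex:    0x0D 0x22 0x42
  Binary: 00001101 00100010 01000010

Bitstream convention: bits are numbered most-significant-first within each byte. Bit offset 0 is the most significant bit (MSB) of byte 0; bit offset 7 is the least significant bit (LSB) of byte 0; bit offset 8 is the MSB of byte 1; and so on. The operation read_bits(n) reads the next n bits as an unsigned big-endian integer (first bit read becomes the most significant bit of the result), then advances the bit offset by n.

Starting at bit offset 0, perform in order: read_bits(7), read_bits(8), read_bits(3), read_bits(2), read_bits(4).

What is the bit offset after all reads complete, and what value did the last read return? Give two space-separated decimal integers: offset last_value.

Read 1: bits[0:7] width=7 -> value=6 (bin 0000110); offset now 7 = byte 0 bit 7; 17 bits remain
Read 2: bits[7:15] width=8 -> value=145 (bin 10010001); offset now 15 = byte 1 bit 7; 9 bits remain
Read 3: bits[15:18] width=3 -> value=1 (bin 001); offset now 18 = byte 2 bit 2; 6 bits remain
Read 4: bits[18:20] width=2 -> value=0 (bin 00); offset now 20 = byte 2 bit 4; 4 bits remain
Read 5: bits[20:24] width=4 -> value=2 (bin 0010); offset now 24 = byte 3 bit 0; 0 bits remain

Answer: 24 2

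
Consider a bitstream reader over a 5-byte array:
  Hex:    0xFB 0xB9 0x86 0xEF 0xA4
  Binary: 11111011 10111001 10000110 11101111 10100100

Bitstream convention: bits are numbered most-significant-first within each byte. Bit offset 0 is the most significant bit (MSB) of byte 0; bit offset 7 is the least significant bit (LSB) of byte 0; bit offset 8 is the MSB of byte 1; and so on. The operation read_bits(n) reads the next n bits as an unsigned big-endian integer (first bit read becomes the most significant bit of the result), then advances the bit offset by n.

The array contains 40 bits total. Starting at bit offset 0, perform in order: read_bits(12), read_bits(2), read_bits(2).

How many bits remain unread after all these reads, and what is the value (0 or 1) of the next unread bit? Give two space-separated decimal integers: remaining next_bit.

Read 1: bits[0:12] width=12 -> value=4027 (bin 111110111011); offset now 12 = byte 1 bit 4; 28 bits remain
Read 2: bits[12:14] width=2 -> value=2 (bin 10); offset now 14 = byte 1 bit 6; 26 bits remain
Read 3: bits[14:16] width=2 -> value=1 (bin 01); offset now 16 = byte 2 bit 0; 24 bits remain

Answer: 24 1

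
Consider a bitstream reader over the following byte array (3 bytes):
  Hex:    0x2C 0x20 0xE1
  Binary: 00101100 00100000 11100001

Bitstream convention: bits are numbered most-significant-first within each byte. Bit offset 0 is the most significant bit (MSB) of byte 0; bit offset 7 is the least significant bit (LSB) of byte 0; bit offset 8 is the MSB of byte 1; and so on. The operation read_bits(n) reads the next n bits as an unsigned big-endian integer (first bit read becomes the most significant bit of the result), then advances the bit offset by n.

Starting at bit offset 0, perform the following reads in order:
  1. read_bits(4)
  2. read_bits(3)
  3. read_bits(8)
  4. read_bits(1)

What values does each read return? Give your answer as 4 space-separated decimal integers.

Read 1: bits[0:4] width=4 -> value=2 (bin 0010); offset now 4 = byte 0 bit 4; 20 bits remain
Read 2: bits[4:7] width=3 -> value=6 (bin 110); offset now 7 = byte 0 bit 7; 17 bits remain
Read 3: bits[7:15] width=8 -> value=16 (bin 00010000); offset now 15 = byte 1 bit 7; 9 bits remain
Read 4: bits[15:16] width=1 -> value=0 (bin 0); offset now 16 = byte 2 bit 0; 8 bits remain

Answer: 2 6 16 0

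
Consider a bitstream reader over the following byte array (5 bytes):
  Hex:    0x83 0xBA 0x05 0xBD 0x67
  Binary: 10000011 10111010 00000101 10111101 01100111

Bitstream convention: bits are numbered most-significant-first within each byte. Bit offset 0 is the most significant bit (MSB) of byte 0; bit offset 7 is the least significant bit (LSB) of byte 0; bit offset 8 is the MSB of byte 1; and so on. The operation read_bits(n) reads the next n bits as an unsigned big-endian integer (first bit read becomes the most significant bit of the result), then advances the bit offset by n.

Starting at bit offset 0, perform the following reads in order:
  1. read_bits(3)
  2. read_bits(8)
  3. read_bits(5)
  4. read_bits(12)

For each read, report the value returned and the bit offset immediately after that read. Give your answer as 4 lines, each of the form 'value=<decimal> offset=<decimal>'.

Answer: value=4 offset=3
value=29 offset=11
value=26 offset=16
value=91 offset=28

Derivation:
Read 1: bits[0:3] width=3 -> value=4 (bin 100); offset now 3 = byte 0 bit 3; 37 bits remain
Read 2: bits[3:11] width=8 -> value=29 (bin 00011101); offset now 11 = byte 1 bit 3; 29 bits remain
Read 3: bits[11:16] width=5 -> value=26 (bin 11010); offset now 16 = byte 2 bit 0; 24 bits remain
Read 4: bits[16:28] width=12 -> value=91 (bin 000001011011); offset now 28 = byte 3 bit 4; 12 bits remain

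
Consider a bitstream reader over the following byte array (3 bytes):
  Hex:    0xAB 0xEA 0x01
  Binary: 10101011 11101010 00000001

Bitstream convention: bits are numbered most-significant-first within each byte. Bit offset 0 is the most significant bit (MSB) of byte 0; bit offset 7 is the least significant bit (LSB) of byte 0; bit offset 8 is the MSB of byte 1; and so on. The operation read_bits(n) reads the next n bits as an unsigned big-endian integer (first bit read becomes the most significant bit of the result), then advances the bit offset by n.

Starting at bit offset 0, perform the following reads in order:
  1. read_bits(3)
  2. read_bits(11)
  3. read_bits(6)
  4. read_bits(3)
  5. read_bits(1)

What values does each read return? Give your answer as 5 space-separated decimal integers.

Answer: 5 762 32 0 1

Derivation:
Read 1: bits[0:3] width=3 -> value=5 (bin 101); offset now 3 = byte 0 bit 3; 21 bits remain
Read 2: bits[3:14] width=11 -> value=762 (bin 01011111010); offset now 14 = byte 1 bit 6; 10 bits remain
Read 3: bits[14:20] width=6 -> value=32 (bin 100000); offset now 20 = byte 2 bit 4; 4 bits remain
Read 4: bits[20:23] width=3 -> value=0 (bin 000); offset now 23 = byte 2 bit 7; 1 bits remain
Read 5: bits[23:24] width=1 -> value=1 (bin 1); offset now 24 = byte 3 bit 0; 0 bits remain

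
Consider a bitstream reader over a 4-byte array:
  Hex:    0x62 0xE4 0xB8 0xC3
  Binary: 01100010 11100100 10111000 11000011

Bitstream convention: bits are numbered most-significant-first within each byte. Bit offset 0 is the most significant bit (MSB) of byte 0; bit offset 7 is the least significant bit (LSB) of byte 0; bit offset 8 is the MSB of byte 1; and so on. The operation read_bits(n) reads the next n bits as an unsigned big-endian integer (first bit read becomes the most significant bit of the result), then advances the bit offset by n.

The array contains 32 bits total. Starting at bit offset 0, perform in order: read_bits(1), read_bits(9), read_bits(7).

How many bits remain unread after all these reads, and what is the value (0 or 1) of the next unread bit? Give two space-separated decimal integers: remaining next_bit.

Read 1: bits[0:1] width=1 -> value=0 (bin 0); offset now 1 = byte 0 bit 1; 31 bits remain
Read 2: bits[1:10] width=9 -> value=395 (bin 110001011); offset now 10 = byte 1 bit 2; 22 bits remain
Read 3: bits[10:17] width=7 -> value=73 (bin 1001001); offset now 17 = byte 2 bit 1; 15 bits remain

Answer: 15 0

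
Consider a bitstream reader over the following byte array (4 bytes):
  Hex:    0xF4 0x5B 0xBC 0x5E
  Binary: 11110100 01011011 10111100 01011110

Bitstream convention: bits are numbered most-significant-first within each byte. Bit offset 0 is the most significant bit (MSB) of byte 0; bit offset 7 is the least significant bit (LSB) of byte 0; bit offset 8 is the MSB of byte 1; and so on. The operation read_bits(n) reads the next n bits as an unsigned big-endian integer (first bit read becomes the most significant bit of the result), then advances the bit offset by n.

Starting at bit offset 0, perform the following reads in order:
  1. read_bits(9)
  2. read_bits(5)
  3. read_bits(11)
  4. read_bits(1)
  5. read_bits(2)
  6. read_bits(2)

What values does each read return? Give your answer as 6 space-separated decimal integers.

Answer: 488 22 1912 1 1 3

Derivation:
Read 1: bits[0:9] width=9 -> value=488 (bin 111101000); offset now 9 = byte 1 bit 1; 23 bits remain
Read 2: bits[9:14] width=5 -> value=22 (bin 10110); offset now 14 = byte 1 bit 6; 18 bits remain
Read 3: bits[14:25] width=11 -> value=1912 (bin 11101111000); offset now 25 = byte 3 bit 1; 7 bits remain
Read 4: bits[25:26] width=1 -> value=1 (bin 1); offset now 26 = byte 3 bit 2; 6 bits remain
Read 5: bits[26:28] width=2 -> value=1 (bin 01); offset now 28 = byte 3 bit 4; 4 bits remain
Read 6: bits[28:30] width=2 -> value=3 (bin 11); offset now 30 = byte 3 bit 6; 2 bits remain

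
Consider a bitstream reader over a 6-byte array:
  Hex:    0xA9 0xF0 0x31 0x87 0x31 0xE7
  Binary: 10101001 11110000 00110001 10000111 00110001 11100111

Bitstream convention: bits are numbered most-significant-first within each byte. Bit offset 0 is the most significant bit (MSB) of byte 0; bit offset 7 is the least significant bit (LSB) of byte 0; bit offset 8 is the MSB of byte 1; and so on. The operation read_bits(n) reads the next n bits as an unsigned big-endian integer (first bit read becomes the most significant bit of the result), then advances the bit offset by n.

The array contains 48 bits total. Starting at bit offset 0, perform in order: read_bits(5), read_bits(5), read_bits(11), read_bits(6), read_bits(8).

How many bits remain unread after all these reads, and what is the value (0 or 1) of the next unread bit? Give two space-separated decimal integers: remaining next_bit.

Answer: 13 1

Derivation:
Read 1: bits[0:5] width=5 -> value=21 (bin 10101); offset now 5 = byte 0 bit 5; 43 bits remain
Read 2: bits[5:10] width=5 -> value=7 (bin 00111); offset now 10 = byte 1 bit 2; 38 bits remain
Read 3: bits[10:21] width=11 -> value=1542 (bin 11000000110); offset now 21 = byte 2 bit 5; 27 bits remain
Read 4: bits[21:27] width=6 -> value=12 (bin 001100); offset now 27 = byte 3 bit 3; 21 bits remain
Read 5: bits[27:35] width=8 -> value=57 (bin 00111001); offset now 35 = byte 4 bit 3; 13 bits remain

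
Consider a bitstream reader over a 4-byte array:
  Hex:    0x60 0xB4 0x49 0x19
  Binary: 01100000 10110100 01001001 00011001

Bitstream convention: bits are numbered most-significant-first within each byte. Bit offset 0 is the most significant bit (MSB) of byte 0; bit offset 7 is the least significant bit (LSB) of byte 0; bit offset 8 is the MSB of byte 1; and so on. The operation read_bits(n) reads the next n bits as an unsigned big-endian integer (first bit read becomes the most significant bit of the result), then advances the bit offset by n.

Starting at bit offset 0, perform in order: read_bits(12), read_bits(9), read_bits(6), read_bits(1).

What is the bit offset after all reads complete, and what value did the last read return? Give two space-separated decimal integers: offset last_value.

Answer: 28 1

Derivation:
Read 1: bits[0:12] width=12 -> value=1547 (bin 011000001011); offset now 12 = byte 1 bit 4; 20 bits remain
Read 2: bits[12:21] width=9 -> value=137 (bin 010001001); offset now 21 = byte 2 bit 5; 11 bits remain
Read 3: bits[21:27] width=6 -> value=8 (bin 001000); offset now 27 = byte 3 bit 3; 5 bits remain
Read 4: bits[27:28] width=1 -> value=1 (bin 1); offset now 28 = byte 3 bit 4; 4 bits remain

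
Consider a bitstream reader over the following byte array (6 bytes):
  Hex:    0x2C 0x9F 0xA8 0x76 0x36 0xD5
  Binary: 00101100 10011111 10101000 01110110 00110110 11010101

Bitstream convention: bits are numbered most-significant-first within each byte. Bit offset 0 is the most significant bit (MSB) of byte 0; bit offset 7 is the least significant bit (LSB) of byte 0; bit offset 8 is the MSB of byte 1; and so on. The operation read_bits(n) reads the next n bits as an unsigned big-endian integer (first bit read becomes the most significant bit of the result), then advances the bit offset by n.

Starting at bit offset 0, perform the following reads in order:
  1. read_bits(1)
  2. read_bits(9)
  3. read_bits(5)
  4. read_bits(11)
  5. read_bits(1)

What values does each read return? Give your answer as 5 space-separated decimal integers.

Read 1: bits[0:1] width=1 -> value=0 (bin 0); offset now 1 = byte 0 bit 1; 47 bits remain
Read 2: bits[1:10] width=9 -> value=178 (bin 010110010); offset now 10 = byte 1 bit 2; 38 bits remain
Read 3: bits[10:15] width=5 -> value=15 (bin 01111); offset now 15 = byte 1 bit 7; 33 bits remain
Read 4: bits[15:26] width=11 -> value=1697 (bin 11010100001); offset now 26 = byte 3 bit 2; 22 bits remain
Read 5: bits[26:27] width=1 -> value=1 (bin 1); offset now 27 = byte 3 bit 3; 21 bits remain

Answer: 0 178 15 1697 1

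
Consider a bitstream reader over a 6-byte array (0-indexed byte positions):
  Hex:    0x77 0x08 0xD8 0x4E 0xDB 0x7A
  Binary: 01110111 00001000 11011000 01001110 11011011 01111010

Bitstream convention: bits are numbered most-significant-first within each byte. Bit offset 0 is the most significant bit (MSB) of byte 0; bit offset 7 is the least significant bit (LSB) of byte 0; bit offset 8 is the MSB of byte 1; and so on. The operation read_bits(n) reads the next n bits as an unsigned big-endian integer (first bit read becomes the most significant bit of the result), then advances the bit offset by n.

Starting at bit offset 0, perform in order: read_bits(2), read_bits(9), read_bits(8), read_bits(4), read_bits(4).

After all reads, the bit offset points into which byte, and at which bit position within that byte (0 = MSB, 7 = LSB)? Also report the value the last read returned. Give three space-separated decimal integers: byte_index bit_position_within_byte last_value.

Answer: 3 3 2

Derivation:
Read 1: bits[0:2] width=2 -> value=1 (bin 01); offset now 2 = byte 0 bit 2; 46 bits remain
Read 2: bits[2:11] width=9 -> value=440 (bin 110111000); offset now 11 = byte 1 bit 3; 37 bits remain
Read 3: bits[11:19] width=8 -> value=70 (bin 01000110); offset now 19 = byte 2 bit 3; 29 bits remain
Read 4: bits[19:23] width=4 -> value=12 (bin 1100); offset now 23 = byte 2 bit 7; 25 bits remain
Read 5: bits[23:27] width=4 -> value=2 (bin 0010); offset now 27 = byte 3 bit 3; 21 bits remain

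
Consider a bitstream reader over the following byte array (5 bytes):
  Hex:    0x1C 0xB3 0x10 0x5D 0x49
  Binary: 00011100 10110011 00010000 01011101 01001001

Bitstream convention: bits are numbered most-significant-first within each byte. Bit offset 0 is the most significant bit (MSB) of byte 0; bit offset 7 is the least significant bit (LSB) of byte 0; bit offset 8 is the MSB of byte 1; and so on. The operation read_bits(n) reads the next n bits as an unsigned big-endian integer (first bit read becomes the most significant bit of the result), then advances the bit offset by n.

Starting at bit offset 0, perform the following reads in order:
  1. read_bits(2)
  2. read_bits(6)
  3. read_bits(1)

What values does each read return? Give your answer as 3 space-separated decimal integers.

Answer: 0 28 1

Derivation:
Read 1: bits[0:2] width=2 -> value=0 (bin 00); offset now 2 = byte 0 bit 2; 38 bits remain
Read 2: bits[2:8] width=6 -> value=28 (bin 011100); offset now 8 = byte 1 bit 0; 32 bits remain
Read 3: bits[8:9] width=1 -> value=1 (bin 1); offset now 9 = byte 1 bit 1; 31 bits remain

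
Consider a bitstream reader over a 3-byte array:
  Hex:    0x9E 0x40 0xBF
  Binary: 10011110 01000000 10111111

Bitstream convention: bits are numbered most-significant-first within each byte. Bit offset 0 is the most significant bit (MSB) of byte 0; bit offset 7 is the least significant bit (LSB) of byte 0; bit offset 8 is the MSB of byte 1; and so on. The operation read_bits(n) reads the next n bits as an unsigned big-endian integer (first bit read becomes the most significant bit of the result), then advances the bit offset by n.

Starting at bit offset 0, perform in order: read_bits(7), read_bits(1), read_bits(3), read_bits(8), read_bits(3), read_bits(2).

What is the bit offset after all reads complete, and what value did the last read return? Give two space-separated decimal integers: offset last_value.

Read 1: bits[0:7] width=7 -> value=79 (bin 1001111); offset now 7 = byte 0 bit 7; 17 bits remain
Read 2: bits[7:8] width=1 -> value=0 (bin 0); offset now 8 = byte 1 bit 0; 16 bits remain
Read 3: bits[8:11] width=3 -> value=2 (bin 010); offset now 11 = byte 1 bit 3; 13 bits remain
Read 4: bits[11:19] width=8 -> value=5 (bin 00000101); offset now 19 = byte 2 bit 3; 5 bits remain
Read 5: bits[19:22] width=3 -> value=7 (bin 111); offset now 22 = byte 2 bit 6; 2 bits remain
Read 6: bits[22:24] width=2 -> value=3 (bin 11); offset now 24 = byte 3 bit 0; 0 bits remain

Answer: 24 3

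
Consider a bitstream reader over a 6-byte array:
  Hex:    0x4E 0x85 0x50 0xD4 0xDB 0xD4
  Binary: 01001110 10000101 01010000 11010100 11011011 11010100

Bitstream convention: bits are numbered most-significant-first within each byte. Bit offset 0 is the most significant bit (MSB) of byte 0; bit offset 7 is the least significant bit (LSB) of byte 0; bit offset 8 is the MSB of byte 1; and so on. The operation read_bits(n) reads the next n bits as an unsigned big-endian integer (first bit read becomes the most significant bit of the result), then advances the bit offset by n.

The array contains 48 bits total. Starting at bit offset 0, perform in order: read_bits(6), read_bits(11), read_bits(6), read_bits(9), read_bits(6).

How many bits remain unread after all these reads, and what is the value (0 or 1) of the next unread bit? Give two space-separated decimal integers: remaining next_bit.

Answer: 10 1

Derivation:
Read 1: bits[0:6] width=6 -> value=19 (bin 010011); offset now 6 = byte 0 bit 6; 42 bits remain
Read 2: bits[6:17] width=11 -> value=1290 (bin 10100001010); offset now 17 = byte 2 bit 1; 31 bits remain
Read 3: bits[17:23] width=6 -> value=40 (bin 101000); offset now 23 = byte 2 bit 7; 25 bits remain
Read 4: bits[23:32] width=9 -> value=212 (bin 011010100); offset now 32 = byte 4 bit 0; 16 bits remain
Read 5: bits[32:38] width=6 -> value=54 (bin 110110); offset now 38 = byte 4 bit 6; 10 bits remain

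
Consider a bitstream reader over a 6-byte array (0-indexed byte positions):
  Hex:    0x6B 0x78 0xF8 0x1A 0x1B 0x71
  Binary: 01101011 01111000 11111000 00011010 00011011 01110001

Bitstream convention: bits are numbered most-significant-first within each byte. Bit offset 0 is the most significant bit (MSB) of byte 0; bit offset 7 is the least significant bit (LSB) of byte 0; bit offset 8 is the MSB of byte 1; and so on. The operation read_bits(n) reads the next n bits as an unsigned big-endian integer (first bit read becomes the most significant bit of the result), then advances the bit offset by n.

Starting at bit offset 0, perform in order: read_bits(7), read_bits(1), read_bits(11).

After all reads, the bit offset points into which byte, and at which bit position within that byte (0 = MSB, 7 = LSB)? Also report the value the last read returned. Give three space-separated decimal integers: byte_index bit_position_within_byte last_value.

Answer: 2 3 967

Derivation:
Read 1: bits[0:7] width=7 -> value=53 (bin 0110101); offset now 7 = byte 0 bit 7; 41 bits remain
Read 2: bits[7:8] width=1 -> value=1 (bin 1); offset now 8 = byte 1 bit 0; 40 bits remain
Read 3: bits[8:19] width=11 -> value=967 (bin 01111000111); offset now 19 = byte 2 bit 3; 29 bits remain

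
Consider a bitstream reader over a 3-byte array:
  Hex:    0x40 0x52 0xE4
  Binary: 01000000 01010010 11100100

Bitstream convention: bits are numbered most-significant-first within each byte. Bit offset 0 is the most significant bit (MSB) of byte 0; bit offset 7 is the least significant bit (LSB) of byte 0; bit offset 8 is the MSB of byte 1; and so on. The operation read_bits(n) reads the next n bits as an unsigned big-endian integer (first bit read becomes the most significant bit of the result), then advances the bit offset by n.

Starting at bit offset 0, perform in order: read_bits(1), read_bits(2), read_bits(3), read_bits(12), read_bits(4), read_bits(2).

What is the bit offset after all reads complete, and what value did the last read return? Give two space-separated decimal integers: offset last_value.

Read 1: bits[0:1] width=1 -> value=0 (bin 0); offset now 1 = byte 0 bit 1; 23 bits remain
Read 2: bits[1:3] width=2 -> value=2 (bin 10); offset now 3 = byte 0 bit 3; 21 bits remain
Read 3: bits[3:6] width=3 -> value=0 (bin 000); offset now 6 = byte 0 bit 6; 18 bits remain
Read 4: bits[6:18] width=12 -> value=331 (bin 000101001011); offset now 18 = byte 2 bit 2; 6 bits remain
Read 5: bits[18:22] width=4 -> value=9 (bin 1001); offset now 22 = byte 2 bit 6; 2 bits remain
Read 6: bits[22:24] width=2 -> value=0 (bin 00); offset now 24 = byte 3 bit 0; 0 bits remain

Answer: 24 0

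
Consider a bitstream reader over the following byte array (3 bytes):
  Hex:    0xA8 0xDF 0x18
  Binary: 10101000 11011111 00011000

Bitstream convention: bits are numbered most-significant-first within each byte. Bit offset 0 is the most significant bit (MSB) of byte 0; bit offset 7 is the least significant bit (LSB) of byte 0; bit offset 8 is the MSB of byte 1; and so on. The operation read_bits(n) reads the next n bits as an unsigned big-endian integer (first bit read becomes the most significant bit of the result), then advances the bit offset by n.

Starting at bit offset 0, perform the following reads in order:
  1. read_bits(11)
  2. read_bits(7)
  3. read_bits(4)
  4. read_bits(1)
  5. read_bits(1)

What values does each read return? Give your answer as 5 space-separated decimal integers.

Read 1: bits[0:11] width=11 -> value=1350 (bin 10101000110); offset now 11 = byte 1 bit 3; 13 bits remain
Read 2: bits[11:18] width=7 -> value=124 (bin 1111100); offset now 18 = byte 2 bit 2; 6 bits remain
Read 3: bits[18:22] width=4 -> value=6 (bin 0110); offset now 22 = byte 2 bit 6; 2 bits remain
Read 4: bits[22:23] width=1 -> value=0 (bin 0); offset now 23 = byte 2 bit 7; 1 bits remain
Read 5: bits[23:24] width=1 -> value=0 (bin 0); offset now 24 = byte 3 bit 0; 0 bits remain

Answer: 1350 124 6 0 0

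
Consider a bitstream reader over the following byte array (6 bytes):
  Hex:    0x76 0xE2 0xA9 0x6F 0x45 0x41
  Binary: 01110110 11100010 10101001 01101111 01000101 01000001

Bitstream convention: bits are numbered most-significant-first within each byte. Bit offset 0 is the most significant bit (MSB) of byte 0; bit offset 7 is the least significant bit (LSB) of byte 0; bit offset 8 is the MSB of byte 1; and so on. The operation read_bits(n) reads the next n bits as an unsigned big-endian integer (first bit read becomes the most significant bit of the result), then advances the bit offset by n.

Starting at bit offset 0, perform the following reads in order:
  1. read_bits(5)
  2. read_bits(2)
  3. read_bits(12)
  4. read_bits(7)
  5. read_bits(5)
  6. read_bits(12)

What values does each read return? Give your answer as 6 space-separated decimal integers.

Answer: 14 3 1813 37 23 2602

Derivation:
Read 1: bits[0:5] width=5 -> value=14 (bin 01110); offset now 5 = byte 0 bit 5; 43 bits remain
Read 2: bits[5:7] width=2 -> value=3 (bin 11); offset now 7 = byte 0 bit 7; 41 bits remain
Read 3: bits[7:19] width=12 -> value=1813 (bin 011100010101); offset now 19 = byte 2 bit 3; 29 bits remain
Read 4: bits[19:26] width=7 -> value=37 (bin 0100101); offset now 26 = byte 3 bit 2; 22 bits remain
Read 5: bits[26:31] width=5 -> value=23 (bin 10111); offset now 31 = byte 3 bit 7; 17 bits remain
Read 6: bits[31:43] width=12 -> value=2602 (bin 101000101010); offset now 43 = byte 5 bit 3; 5 bits remain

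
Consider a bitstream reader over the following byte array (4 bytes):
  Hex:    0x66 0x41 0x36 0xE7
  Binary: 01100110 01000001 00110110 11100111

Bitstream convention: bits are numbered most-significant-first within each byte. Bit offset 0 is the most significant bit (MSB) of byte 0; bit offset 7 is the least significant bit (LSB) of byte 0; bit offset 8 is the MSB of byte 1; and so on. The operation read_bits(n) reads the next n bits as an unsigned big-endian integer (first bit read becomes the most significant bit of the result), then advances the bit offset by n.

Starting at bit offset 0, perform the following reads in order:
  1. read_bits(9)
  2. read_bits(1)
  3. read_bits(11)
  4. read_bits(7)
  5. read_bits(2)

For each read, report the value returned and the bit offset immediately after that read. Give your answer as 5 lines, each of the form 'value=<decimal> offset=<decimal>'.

Answer: value=204 offset=9
value=1 offset=10
value=38 offset=21
value=110 offset=28
value=1 offset=30

Derivation:
Read 1: bits[0:9] width=9 -> value=204 (bin 011001100); offset now 9 = byte 1 bit 1; 23 bits remain
Read 2: bits[9:10] width=1 -> value=1 (bin 1); offset now 10 = byte 1 bit 2; 22 bits remain
Read 3: bits[10:21] width=11 -> value=38 (bin 00000100110); offset now 21 = byte 2 bit 5; 11 bits remain
Read 4: bits[21:28] width=7 -> value=110 (bin 1101110); offset now 28 = byte 3 bit 4; 4 bits remain
Read 5: bits[28:30] width=2 -> value=1 (bin 01); offset now 30 = byte 3 bit 6; 2 bits remain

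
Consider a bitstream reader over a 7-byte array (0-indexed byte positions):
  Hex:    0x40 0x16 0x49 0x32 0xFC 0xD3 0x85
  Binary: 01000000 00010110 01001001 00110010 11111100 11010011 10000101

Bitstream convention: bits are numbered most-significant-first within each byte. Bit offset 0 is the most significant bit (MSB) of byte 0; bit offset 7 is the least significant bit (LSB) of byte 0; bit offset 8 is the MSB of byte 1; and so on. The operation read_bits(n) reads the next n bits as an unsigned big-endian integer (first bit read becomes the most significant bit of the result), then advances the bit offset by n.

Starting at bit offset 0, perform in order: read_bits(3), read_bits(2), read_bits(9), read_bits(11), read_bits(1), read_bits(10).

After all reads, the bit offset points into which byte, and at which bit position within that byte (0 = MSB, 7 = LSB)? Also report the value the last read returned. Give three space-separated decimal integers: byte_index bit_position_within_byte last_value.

Read 1: bits[0:3] width=3 -> value=2 (bin 010); offset now 3 = byte 0 bit 3; 53 bits remain
Read 2: bits[3:5] width=2 -> value=0 (bin 00); offset now 5 = byte 0 bit 5; 51 bits remain
Read 3: bits[5:14] width=9 -> value=5 (bin 000000101); offset now 14 = byte 1 bit 6; 42 bits remain
Read 4: bits[14:25] width=11 -> value=1170 (bin 10010010010); offset now 25 = byte 3 bit 1; 31 bits remain
Read 5: bits[25:26] width=1 -> value=0 (bin 0); offset now 26 = byte 3 bit 2; 30 bits remain
Read 6: bits[26:36] width=10 -> value=815 (bin 1100101111); offset now 36 = byte 4 bit 4; 20 bits remain

Answer: 4 4 815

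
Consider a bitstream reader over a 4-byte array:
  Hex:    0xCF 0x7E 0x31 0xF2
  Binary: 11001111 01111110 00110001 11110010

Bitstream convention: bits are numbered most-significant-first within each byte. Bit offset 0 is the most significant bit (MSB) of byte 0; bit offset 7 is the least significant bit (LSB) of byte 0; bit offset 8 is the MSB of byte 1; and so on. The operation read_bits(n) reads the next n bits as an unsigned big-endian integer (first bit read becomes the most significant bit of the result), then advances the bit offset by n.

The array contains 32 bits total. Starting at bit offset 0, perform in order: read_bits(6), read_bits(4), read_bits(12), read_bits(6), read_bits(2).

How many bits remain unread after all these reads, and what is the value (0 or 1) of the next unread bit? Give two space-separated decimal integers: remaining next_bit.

Read 1: bits[0:6] width=6 -> value=51 (bin 110011); offset now 6 = byte 0 bit 6; 26 bits remain
Read 2: bits[6:10] width=4 -> value=13 (bin 1101); offset now 10 = byte 1 bit 2; 22 bits remain
Read 3: bits[10:22] width=12 -> value=3980 (bin 111110001100); offset now 22 = byte 2 bit 6; 10 bits remain
Read 4: bits[22:28] width=6 -> value=31 (bin 011111); offset now 28 = byte 3 bit 4; 4 bits remain
Read 5: bits[28:30] width=2 -> value=0 (bin 00); offset now 30 = byte 3 bit 6; 2 bits remain

Answer: 2 1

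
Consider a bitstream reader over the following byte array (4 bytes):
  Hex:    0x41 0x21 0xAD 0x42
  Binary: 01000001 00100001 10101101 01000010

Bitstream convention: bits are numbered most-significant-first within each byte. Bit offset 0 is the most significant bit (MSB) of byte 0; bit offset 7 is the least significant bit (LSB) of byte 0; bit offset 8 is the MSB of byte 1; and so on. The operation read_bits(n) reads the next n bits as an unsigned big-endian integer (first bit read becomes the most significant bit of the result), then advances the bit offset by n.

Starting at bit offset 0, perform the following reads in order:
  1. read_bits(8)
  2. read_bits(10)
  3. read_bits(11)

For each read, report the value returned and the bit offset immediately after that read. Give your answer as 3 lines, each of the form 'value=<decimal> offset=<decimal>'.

Read 1: bits[0:8] width=8 -> value=65 (bin 01000001); offset now 8 = byte 1 bit 0; 24 bits remain
Read 2: bits[8:18] width=10 -> value=134 (bin 0010000110); offset now 18 = byte 2 bit 2; 14 bits remain
Read 3: bits[18:29] width=11 -> value=1448 (bin 10110101000); offset now 29 = byte 3 bit 5; 3 bits remain

Answer: value=65 offset=8
value=134 offset=18
value=1448 offset=29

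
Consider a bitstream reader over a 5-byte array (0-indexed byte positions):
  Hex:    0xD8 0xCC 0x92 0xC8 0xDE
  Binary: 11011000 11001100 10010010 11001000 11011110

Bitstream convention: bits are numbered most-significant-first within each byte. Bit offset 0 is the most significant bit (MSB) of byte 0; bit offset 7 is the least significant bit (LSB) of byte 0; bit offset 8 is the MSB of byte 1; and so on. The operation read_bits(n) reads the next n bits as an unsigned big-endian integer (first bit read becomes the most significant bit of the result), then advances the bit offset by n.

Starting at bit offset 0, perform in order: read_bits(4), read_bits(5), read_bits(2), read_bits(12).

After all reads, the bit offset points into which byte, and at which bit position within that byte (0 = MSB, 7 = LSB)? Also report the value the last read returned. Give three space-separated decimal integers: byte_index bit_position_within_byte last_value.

Read 1: bits[0:4] width=4 -> value=13 (bin 1101); offset now 4 = byte 0 bit 4; 36 bits remain
Read 2: bits[4:9] width=5 -> value=17 (bin 10001); offset now 9 = byte 1 bit 1; 31 bits remain
Read 3: bits[9:11] width=2 -> value=2 (bin 10); offset now 11 = byte 1 bit 3; 29 bits remain
Read 4: bits[11:23] width=12 -> value=1609 (bin 011001001001); offset now 23 = byte 2 bit 7; 17 bits remain

Answer: 2 7 1609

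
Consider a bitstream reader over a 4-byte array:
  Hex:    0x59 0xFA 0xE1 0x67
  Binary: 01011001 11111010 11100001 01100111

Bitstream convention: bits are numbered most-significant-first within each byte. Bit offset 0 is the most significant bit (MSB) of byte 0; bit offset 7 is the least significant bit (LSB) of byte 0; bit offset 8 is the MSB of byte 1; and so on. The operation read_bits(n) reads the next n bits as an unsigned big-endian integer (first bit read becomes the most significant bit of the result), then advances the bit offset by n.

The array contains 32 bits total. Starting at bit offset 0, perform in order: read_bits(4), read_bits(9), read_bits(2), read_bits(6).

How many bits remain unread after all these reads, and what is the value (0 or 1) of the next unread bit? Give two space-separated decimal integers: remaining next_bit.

Read 1: bits[0:4] width=4 -> value=5 (bin 0101); offset now 4 = byte 0 bit 4; 28 bits remain
Read 2: bits[4:13] width=9 -> value=319 (bin 100111111); offset now 13 = byte 1 bit 5; 19 bits remain
Read 3: bits[13:15] width=2 -> value=1 (bin 01); offset now 15 = byte 1 bit 7; 17 bits remain
Read 4: bits[15:21] width=6 -> value=28 (bin 011100); offset now 21 = byte 2 bit 5; 11 bits remain

Answer: 11 0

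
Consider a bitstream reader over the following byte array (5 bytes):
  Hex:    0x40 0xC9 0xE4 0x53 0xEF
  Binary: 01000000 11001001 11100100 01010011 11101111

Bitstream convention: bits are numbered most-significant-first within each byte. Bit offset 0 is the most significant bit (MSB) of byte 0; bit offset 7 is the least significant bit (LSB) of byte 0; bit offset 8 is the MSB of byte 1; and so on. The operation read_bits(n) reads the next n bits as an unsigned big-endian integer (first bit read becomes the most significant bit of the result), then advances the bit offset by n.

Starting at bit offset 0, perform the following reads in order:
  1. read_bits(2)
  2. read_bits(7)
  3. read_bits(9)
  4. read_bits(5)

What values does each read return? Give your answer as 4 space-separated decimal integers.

Read 1: bits[0:2] width=2 -> value=1 (bin 01); offset now 2 = byte 0 bit 2; 38 bits remain
Read 2: bits[2:9] width=7 -> value=1 (bin 0000001); offset now 9 = byte 1 bit 1; 31 bits remain
Read 3: bits[9:18] width=9 -> value=295 (bin 100100111); offset now 18 = byte 2 bit 2; 22 bits remain
Read 4: bits[18:23] width=5 -> value=18 (bin 10010); offset now 23 = byte 2 bit 7; 17 bits remain

Answer: 1 1 295 18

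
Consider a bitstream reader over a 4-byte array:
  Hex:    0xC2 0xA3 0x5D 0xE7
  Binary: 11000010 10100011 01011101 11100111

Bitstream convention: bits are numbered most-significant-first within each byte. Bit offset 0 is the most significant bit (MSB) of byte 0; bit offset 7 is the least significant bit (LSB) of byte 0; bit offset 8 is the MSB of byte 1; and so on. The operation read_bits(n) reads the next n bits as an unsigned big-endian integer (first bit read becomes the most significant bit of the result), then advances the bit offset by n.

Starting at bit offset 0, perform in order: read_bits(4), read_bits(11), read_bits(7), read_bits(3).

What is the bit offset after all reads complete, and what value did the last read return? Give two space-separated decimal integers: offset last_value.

Read 1: bits[0:4] width=4 -> value=12 (bin 1100); offset now 4 = byte 0 bit 4; 28 bits remain
Read 2: bits[4:15] width=11 -> value=337 (bin 00101010001); offset now 15 = byte 1 bit 7; 17 bits remain
Read 3: bits[15:22] width=7 -> value=87 (bin 1010111); offset now 22 = byte 2 bit 6; 10 bits remain
Read 4: bits[22:25] width=3 -> value=3 (bin 011); offset now 25 = byte 3 bit 1; 7 bits remain

Answer: 25 3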